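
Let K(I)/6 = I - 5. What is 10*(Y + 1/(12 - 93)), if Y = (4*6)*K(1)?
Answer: -466570/81 ≈ -5760.1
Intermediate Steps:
K(I) = -30 + 6*I (K(I) = 6*(I - 5) = 6*(-5 + I) = -30 + 6*I)
Y = -576 (Y = (4*6)*(-30 + 6*1) = 24*(-30 + 6) = 24*(-24) = -576)
10*(Y + 1/(12 - 93)) = 10*(-576 + 1/(12 - 93)) = 10*(-576 + 1/(-81)) = 10*(-576 - 1/81) = 10*(-46657/81) = -466570/81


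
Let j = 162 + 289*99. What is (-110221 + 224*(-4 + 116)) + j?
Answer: -56360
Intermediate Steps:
j = 28773 (j = 162 + 28611 = 28773)
(-110221 + 224*(-4 + 116)) + j = (-110221 + 224*(-4 + 116)) + 28773 = (-110221 + 224*112) + 28773 = (-110221 + 25088) + 28773 = -85133 + 28773 = -56360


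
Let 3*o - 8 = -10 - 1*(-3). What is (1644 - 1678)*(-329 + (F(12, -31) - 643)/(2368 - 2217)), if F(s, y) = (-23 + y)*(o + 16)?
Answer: 1740936/151 ≈ 11529.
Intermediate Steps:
o = ⅓ (o = 8/3 + (-10 - 1*(-3))/3 = 8/3 + (-10 + 3)/3 = 8/3 + (⅓)*(-7) = 8/3 - 7/3 = ⅓ ≈ 0.33333)
F(s, y) = -1127/3 + 49*y/3 (F(s, y) = (-23 + y)*(⅓ + 16) = (-23 + y)*(49/3) = -1127/3 + 49*y/3)
(1644 - 1678)*(-329 + (F(12, -31) - 643)/(2368 - 2217)) = (1644 - 1678)*(-329 + ((-1127/3 + (49/3)*(-31)) - 643)/(2368 - 2217)) = -34*(-329 + ((-1127/3 - 1519/3) - 643)/151) = -34*(-329 + (-882 - 643)*(1/151)) = -34*(-329 - 1525*1/151) = -34*(-329 - 1525/151) = -34*(-51204/151) = 1740936/151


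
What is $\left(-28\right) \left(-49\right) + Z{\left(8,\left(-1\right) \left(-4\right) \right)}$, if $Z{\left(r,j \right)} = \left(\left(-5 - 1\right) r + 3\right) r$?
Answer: $1012$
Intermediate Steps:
$Z{\left(r,j \right)} = r \left(3 - 6 r\right)$ ($Z{\left(r,j \right)} = \left(- 6 r + 3\right) r = \left(3 - 6 r\right) r = r \left(3 - 6 r\right)$)
$\left(-28\right) \left(-49\right) + Z{\left(8,\left(-1\right) \left(-4\right) \right)} = \left(-28\right) \left(-49\right) + 3 \cdot 8 \left(1 - 16\right) = 1372 + 3 \cdot 8 \left(1 - 16\right) = 1372 + 3 \cdot 8 \left(-15\right) = 1372 - 360 = 1012$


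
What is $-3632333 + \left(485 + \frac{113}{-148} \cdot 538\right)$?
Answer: $- \frac{268787149}{74} \approx -3.6323 \cdot 10^{6}$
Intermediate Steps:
$-3632333 + \left(485 + \frac{113}{-148} \cdot 538\right) = -3632333 + \left(485 + 113 \left(- \frac{1}{148}\right) 538\right) = -3632333 + \left(485 - \frac{30397}{74}\right) = -3632333 + \frac{5493}{74} = - \frac{268787149}{74}$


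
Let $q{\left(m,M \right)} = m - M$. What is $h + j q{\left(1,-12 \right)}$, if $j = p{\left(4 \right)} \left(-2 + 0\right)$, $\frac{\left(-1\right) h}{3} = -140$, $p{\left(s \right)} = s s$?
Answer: $4$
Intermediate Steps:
$p{\left(s \right)} = s^{2}$
$h = 420$ ($h = \left(-3\right) \left(-140\right) = 420$)
$j = -32$ ($j = 4^{2} \left(-2 + 0\right) = 16 \left(-2\right) = -32$)
$h + j q{\left(1,-12 \right)} = 420 - 32 \left(1 - -12\right) = 420 - 32 \left(1 + 12\right) = 420 - 416 = 4$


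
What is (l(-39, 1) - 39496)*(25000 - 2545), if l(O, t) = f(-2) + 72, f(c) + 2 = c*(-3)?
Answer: -885176100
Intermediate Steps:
f(c) = -2 - 3*c (f(c) = -2 + c*(-3) = -2 - 3*c)
l(O, t) = 76 (l(O, t) = (-2 - 3*(-2)) + 72 = (-2 + 6) + 72 = 4 + 72 = 76)
(l(-39, 1) - 39496)*(25000 - 2545) = (76 - 39496)*(25000 - 2545) = -39420*22455 = -885176100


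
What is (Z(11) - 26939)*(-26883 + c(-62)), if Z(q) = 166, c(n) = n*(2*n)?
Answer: 513907735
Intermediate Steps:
c(n) = 2*n²
(Z(11) - 26939)*(-26883 + c(-62)) = (166 - 26939)*(-26883 + 2*(-62)²) = -26773*(-26883 + 2*3844) = -26773*(-26883 + 7688) = -26773*(-19195) = 513907735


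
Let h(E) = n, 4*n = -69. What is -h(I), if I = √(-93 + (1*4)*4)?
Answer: 69/4 ≈ 17.250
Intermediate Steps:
n = -69/4 (n = (¼)*(-69) = -69/4 ≈ -17.250)
I = I*√77 (I = √(-93 + 4*4) = √(-93 + 16) = √(-77) = I*√77 ≈ 8.775*I)
h(E) = -69/4
-h(I) = -1*(-69/4) = 69/4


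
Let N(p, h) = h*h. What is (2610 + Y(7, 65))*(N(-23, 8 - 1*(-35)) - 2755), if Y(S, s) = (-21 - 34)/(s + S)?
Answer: -28367615/12 ≈ -2.3640e+6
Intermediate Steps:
Y(S, s) = -55/(S + s)
N(p, h) = h**2
(2610 + Y(7, 65))*(N(-23, 8 - 1*(-35)) - 2755) = (2610 - 55/(7 + 65))*((8 - 1*(-35))**2 - 2755) = (2610 - 55/72)*((8 + 35)**2 - 2755) = (2610 - 55*1/72)*(43**2 - 2755) = (2610 - 55/72)*(1849 - 2755) = (187865/72)*(-906) = -28367615/12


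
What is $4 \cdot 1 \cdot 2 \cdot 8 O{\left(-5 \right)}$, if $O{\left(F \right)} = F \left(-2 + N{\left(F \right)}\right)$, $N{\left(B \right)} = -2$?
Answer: $1280$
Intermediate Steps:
$O{\left(F \right)} = - 4 F$ ($O{\left(F \right)} = F \left(-2 - 2\right) = F \left(-4\right) = - 4 F$)
$4 \cdot 1 \cdot 2 \cdot 8 O{\left(-5 \right)} = 4 \cdot 1 \cdot 2 \cdot 8 \left(\left(-4\right) \left(-5\right)\right) = 4 \cdot 2 \cdot 8 \cdot 20 = 8 \cdot 8 \cdot 20 = 64 \cdot 20 = 1280$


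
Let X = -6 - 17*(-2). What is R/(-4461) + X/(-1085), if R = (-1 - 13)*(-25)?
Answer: -72094/691455 ≈ -0.10426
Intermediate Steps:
R = 350 (R = -14*(-25) = 350)
X = 28 (X = -6 + 34 = 28)
R/(-4461) + X/(-1085) = 350/(-4461) + 28/(-1085) = 350*(-1/4461) + 28*(-1/1085) = -350/4461 - 4/155 = -72094/691455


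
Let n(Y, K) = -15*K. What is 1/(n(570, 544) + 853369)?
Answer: 1/845209 ≈ 1.1831e-6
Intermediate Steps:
1/(n(570, 544) + 853369) = 1/(-15*544 + 853369) = 1/(-8160 + 853369) = 1/845209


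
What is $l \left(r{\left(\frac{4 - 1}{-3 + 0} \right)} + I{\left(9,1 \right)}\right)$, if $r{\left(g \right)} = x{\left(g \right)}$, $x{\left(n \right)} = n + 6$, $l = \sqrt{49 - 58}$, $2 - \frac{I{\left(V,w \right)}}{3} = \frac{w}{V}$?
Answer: $32 i \approx 32.0 i$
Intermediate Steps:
$I{\left(V,w \right)} = 6 - \frac{3 w}{V}$ ($I{\left(V,w \right)} = 6 - 3 \frac{w}{V} = 6 - \frac{3 w}{V}$)
$l = 3 i$ ($l = \sqrt{-9} = 3 i \approx 3.0 i$)
$x{\left(n \right)} = 6 + n$
$r{\left(g \right)} = 6 + g$
$l \left(r{\left(\frac{4 - 1}{-3 + 0} \right)} + I{\left(9,1 \right)}\right) = 3 i \left(\left(6 + \frac{4 - 1}{-3 + 0}\right) + \left(6 - \frac{3}{9}\right)\right) = 3 i \left(\left(6 + \frac{3}{-3}\right) + \left(6 - 3 \cdot \frac{1}{9}\right)\right) = 3 i \left(\left(6 + 3 \left(- \frac{1}{3}\right)\right) + \left(6 - \frac{1}{3}\right)\right) = 3 i \left(\left(6 - 1\right) + \frac{17}{3}\right) = 3 i \left(5 + \frac{17}{3}\right) = 3 i \frac{32}{3} = 32 i$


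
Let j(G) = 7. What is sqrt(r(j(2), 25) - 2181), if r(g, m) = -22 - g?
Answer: I*sqrt(2210) ≈ 47.011*I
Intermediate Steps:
sqrt(r(j(2), 25) - 2181) = sqrt((-22 - 1*7) - 2181) = sqrt((-22 - 7) - 2181) = sqrt(-29 - 2181) = sqrt(-2210) = I*sqrt(2210)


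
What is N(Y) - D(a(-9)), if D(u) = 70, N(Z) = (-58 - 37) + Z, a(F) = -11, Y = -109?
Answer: -274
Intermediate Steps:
N(Z) = -95 + Z
N(Y) - D(a(-9)) = (-95 - 109) - 1*70 = -204 - 70 = -274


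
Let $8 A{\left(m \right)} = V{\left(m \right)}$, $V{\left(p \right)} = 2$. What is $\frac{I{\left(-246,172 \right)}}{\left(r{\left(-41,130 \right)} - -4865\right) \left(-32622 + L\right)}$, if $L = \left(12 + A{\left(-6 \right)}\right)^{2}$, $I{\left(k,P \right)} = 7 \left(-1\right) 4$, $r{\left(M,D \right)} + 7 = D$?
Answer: $\frac{112}{647880097} \approx 1.7287 \cdot 10^{-7}$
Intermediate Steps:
$r{\left(M,D \right)} = -7 + D$
$I{\left(k,P \right)} = -28$ ($I{\left(k,P \right)} = \left(-7\right) 4 = -28$)
$A{\left(m \right)} = \frac{1}{4}$ ($A{\left(m \right)} = \frac{1}{8} \cdot 2 = \frac{1}{4}$)
$L = \frac{2401}{16}$ ($L = \left(12 + \frac{1}{4}\right)^{2} = \left(\frac{49}{4}\right)^{2} = \frac{2401}{16} \approx 150.06$)
$\frac{I{\left(-246,172 \right)}}{\left(r{\left(-41,130 \right)} - -4865\right) \left(-32622 + L\right)} = - \frac{28}{\left(\left(-7 + 130\right) - -4865\right) \left(-32622 + \frac{2401}{16}\right)} = - \frac{28}{\left(123 + \left(-8054 + 12919\right)\right) \left(- \frac{519551}{16}\right)} = - \frac{28}{\left(123 + 4865\right) \left(- \frac{519551}{16}\right)} = - \frac{28}{4988 \left(- \frac{519551}{16}\right)} = - \frac{28}{- \frac{647880097}{4}} = \left(-28\right) \left(- \frac{4}{647880097}\right) = \frac{112}{647880097}$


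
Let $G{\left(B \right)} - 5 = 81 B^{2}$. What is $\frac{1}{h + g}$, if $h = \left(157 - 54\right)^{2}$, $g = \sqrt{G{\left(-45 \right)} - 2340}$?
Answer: $\frac{10609}{112389191} - \frac{\sqrt{161690}}{112389191} \approx 9.0817 \cdot 10^{-5}$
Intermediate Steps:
$G{\left(B \right)} = 5 + 81 B^{2}$
$g = \sqrt{161690}$ ($g = \sqrt{\left(5 + 81 \left(-45\right)^{2}\right) - 2340} = \sqrt{\left(5 + 81 \cdot 2025\right) - 2340} = \sqrt{\left(5 + 164025\right) - 2340} = \sqrt{164030 - 2340} = \sqrt{161690} \approx 402.11$)
$h = 10609$ ($h = 103^{2} = 10609$)
$\frac{1}{h + g} = \frac{1}{10609 + \sqrt{161690}}$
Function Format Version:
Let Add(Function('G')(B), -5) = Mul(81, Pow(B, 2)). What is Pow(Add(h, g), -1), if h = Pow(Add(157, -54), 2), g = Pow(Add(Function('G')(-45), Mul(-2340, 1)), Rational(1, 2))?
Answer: Add(Rational(10609, 112389191), Mul(Rational(-1, 112389191), Pow(161690, Rational(1, 2)))) ≈ 9.0817e-5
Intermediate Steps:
Function('G')(B) = Add(5, Mul(81, Pow(B, 2)))
g = Pow(161690, Rational(1, 2)) (g = Pow(Add(Add(5, Mul(81, Pow(-45, 2))), Mul(-2340, 1)), Rational(1, 2)) = Pow(Add(Add(5, Mul(81, 2025)), -2340), Rational(1, 2)) = Pow(Add(Add(5, 164025), -2340), Rational(1, 2)) = Pow(Add(164030, -2340), Rational(1, 2)) = Pow(161690, Rational(1, 2)) ≈ 402.11)
h = 10609 (h = Pow(103, 2) = 10609)
Pow(Add(h, g), -1) = Pow(Add(10609, Pow(161690, Rational(1, 2))), -1)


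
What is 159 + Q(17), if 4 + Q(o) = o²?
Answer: 444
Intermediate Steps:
Q(o) = -4 + o²
159 + Q(17) = 159 + (-4 + 17²) = 159 + (-4 + 289) = 159 + 285 = 444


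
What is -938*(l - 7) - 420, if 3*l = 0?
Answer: 6146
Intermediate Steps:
l = 0 (l = (1/3)*0 = 0)
-938*(l - 7) - 420 = -938*(0 - 7) - 420 = -938*(-7) - 420 = -134*(-49) - 420 = 6566 - 420 = 6146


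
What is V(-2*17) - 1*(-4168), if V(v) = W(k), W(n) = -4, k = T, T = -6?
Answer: 4164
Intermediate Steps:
k = -6
V(v) = -4
V(-2*17) - 1*(-4168) = -4 - 1*(-4168) = -4 + 4168 = 4164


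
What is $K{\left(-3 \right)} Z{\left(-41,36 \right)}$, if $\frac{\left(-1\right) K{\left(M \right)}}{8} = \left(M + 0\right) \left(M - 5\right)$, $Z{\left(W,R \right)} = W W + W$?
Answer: $-314880$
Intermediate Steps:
$Z{\left(W,R \right)} = W + W^{2}$ ($Z{\left(W,R \right)} = W^{2} + W = W + W^{2}$)
$K{\left(M \right)} = - 8 M \left(-5 + M\right)$ ($K{\left(M \right)} = - 8 \left(M + 0\right) \left(M - 5\right) = - 8 M \left(-5 + M\right)$)
$K{\left(-3 \right)} Z{\left(-41,36 \right)} = 8 \left(-3\right) \left(5 - -3\right) \left(- 41 \left(1 - 41\right)\right) = 8 \left(-3\right) \left(5 + 3\right) \left(\left(-41\right) \left(-40\right)\right) = 8 \left(-3\right) 8 \cdot 1640 = \left(-192\right) 1640 = -314880$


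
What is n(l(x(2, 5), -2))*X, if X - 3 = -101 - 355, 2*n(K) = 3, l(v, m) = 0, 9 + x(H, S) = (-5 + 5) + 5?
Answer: -1359/2 ≈ -679.50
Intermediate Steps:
x(H, S) = -4 (x(H, S) = -9 + ((-5 + 5) + 5) = -9 + (0 + 5) = -9 + 5 = -4)
n(K) = 3/2 (n(K) = (½)*3 = 3/2)
X = -453 (X = 3 + (-101 - 355) = 3 - 456 = -453)
n(l(x(2, 5), -2))*X = (3/2)*(-453) = -1359/2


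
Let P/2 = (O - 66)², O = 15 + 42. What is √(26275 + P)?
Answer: √26437 ≈ 162.59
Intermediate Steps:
O = 57
P = 162 (P = 2*(57 - 66)² = 2*(-9)² = 2*81 = 162)
√(26275 + P) = √(26275 + 162) = √26437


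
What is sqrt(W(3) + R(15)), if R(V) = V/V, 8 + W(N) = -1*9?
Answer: 4*I ≈ 4.0*I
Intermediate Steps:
W(N) = -17 (W(N) = -8 - 1*9 = -8 - 9 = -17)
R(V) = 1
sqrt(W(3) + R(15)) = sqrt(-17 + 1) = sqrt(-16) = 4*I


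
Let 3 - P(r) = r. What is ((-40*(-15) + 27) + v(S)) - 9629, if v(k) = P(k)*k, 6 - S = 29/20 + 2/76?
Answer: -1300884101/144400 ≈ -9008.9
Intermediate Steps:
P(r) = 3 - r
S = 1719/380 (S = 6 - (29/20 + 2/76) = 6 - (29*(1/20) + 2*(1/76)) = 6 - (29/20 + 1/38) = 6 - 1*561/380 = 6 - 561/380 = 1719/380 ≈ 4.5237)
v(k) = k*(3 - k) (v(k) = (3 - k)*k = k*(3 - k))
((-40*(-15) + 27) + v(S)) - 9629 = ((-40*(-15) + 27) + 1719*(3 - 1*1719/380)/380) - 9629 = ((600 + 27) + 1719*(3 - 1719/380)/380) - 9629 = (627 + (1719/380)*(-579/380)) - 9629 = (627 - 995301/144400) - 9629 = 89543499/144400 - 9629 = -1300884101/144400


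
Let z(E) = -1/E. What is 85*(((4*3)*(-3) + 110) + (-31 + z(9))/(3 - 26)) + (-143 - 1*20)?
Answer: 1292089/207 ≈ 6242.0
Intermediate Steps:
85*(((4*3)*(-3) + 110) + (-31 + z(9))/(3 - 26)) + (-143 - 1*20) = 85*(((4*3)*(-3) + 110) + (-31 - 1/9)/(3 - 26)) + (-143 - 1*20) = 85*((12*(-3) + 110) + (-31 - 1*1/9)/(-23)) + (-143 - 20) = 85*((-36 + 110) + (-31 - 1/9)*(-1/23)) - 163 = 85*(74 - 280/9*(-1/23)) - 163 = 85*(74 + 280/207) - 163 = 85*(15598/207) - 163 = 1325830/207 - 163 = 1292089/207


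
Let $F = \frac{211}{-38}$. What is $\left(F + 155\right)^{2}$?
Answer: $\frac{32251041}{1444} \approx 22335.0$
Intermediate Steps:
$F = - \frac{211}{38}$ ($F = 211 \left(- \frac{1}{38}\right) = - \frac{211}{38} \approx -5.5526$)
$\left(F + 155\right)^{2} = \left(- \frac{211}{38} + 155\right)^{2} = \left(\frac{5679}{38}\right)^{2} = \frac{32251041}{1444}$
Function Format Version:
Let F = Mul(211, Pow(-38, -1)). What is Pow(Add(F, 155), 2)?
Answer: Rational(32251041, 1444) ≈ 22335.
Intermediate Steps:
F = Rational(-211, 38) (F = Mul(211, Rational(-1, 38)) = Rational(-211, 38) ≈ -5.5526)
Pow(Add(F, 155), 2) = Pow(Add(Rational(-211, 38), 155), 2) = Pow(Rational(5679, 38), 2) = Rational(32251041, 1444)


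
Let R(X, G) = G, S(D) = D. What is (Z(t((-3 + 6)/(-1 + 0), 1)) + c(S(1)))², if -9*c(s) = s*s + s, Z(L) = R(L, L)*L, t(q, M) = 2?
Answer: 1156/81 ≈ 14.272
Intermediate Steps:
Z(L) = L² (Z(L) = L*L = L²)
c(s) = -s/9 - s²/9 (c(s) = -(s*s + s)/9 = -(s² + s)/9 = -(s + s²)/9 = -s/9 - s²/9)
(Z(t((-3 + 6)/(-1 + 0), 1)) + c(S(1)))² = (2² - ⅑*1*(1 + 1))² = (4 - ⅑*1*2)² = (4 - 2/9)² = (34/9)² = 1156/81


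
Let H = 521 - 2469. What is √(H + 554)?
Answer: I*√1394 ≈ 37.336*I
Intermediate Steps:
H = -1948
√(H + 554) = √(-1948 + 554) = √(-1394) = I*√1394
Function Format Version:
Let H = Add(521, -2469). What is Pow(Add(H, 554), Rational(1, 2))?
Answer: Mul(I, Pow(1394, Rational(1, 2))) ≈ Mul(37.336, I)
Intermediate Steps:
H = -1948
Pow(Add(H, 554), Rational(1, 2)) = Pow(Add(-1948, 554), Rational(1, 2)) = Pow(-1394, Rational(1, 2)) = Mul(I, Pow(1394, Rational(1, 2)))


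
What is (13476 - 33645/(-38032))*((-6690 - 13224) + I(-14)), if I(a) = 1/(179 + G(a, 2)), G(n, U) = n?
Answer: -561383618740831/2091760 ≈ -2.6838e+8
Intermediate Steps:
I(a) = 1/(179 + a)
(13476 - 33645/(-38032))*((-6690 - 13224) + I(-14)) = (13476 - 33645/(-38032))*((-6690 - 13224) + 1/(179 - 14)) = (13476 - 33645*(-1/38032))*(-19914 + 1/165) = (13476 + 33645/38032)*(-19914 + 1/165) = (512552877/38032)*(-3285809/165) = -561383618740831/2091760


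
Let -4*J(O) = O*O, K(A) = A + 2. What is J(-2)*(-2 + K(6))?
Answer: -6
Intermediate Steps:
K(A) = 2 + A
J(O) = -O²/4 (J(O) = -O*O/4 = -O²/4)
J(-2)*(-2 + K(6)) = (-¼*(-2)²)*(-2 + (2 + 6)) = (-¼*4)*(-2 + 8) = -1*6 = -6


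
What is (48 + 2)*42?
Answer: 2100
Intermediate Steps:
(48 + 2)*42 = 50*42 = 2100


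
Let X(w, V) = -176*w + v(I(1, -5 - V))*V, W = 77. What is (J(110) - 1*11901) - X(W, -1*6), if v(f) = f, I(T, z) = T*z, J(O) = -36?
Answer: 1621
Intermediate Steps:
X(w, V) = -176*w + V*(-5 - V) (X(w, V) = -176*w + (1*(-5 - V))*V = -176*w + (-5 - V)*V = -176*w + V*(-5 - V))
(J(110) - 1*11901) - X(W, -1*6) = (-36 - 1*11901) - (-176*77 - (-1*6)*(5 - 1*6)) = (-36 - 11901) - (-13552 - 1*(-6)*(5 - 6)) = -11937 - (-13552 - 1*(-6)*(-1)) = -11937 - (-13552 - 6) = -11937 - 1*(-13558) = -11937 + 13558 = 1621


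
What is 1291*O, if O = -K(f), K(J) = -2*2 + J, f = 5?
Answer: -1291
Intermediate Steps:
K(J) = -4 + J
O = -1 (O = -(-4 + 5) = -1*1 = -1)
1291*O = 1291*(-1) = -1291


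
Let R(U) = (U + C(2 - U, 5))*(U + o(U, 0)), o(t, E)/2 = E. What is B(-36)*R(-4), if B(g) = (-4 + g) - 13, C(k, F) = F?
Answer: 212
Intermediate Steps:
o(t, E) = 2*E
B(g) = -17 + g
R(U) = U*(5 + U) (R(U) = (U + 5)*(U + 2*0) = (5 + U)*(U + 0) = (5 + U)*U = U*(5 + U))
B(-36)*R(-4) = (-17 - 36)*(-4*(5 - 4)) = -(-212) = -53*(-4) = 212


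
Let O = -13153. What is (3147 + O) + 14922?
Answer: 4916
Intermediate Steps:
(3147 + O) + 14922 = (3147 - 13153) + 14922 = -10006 + 14922 = 4916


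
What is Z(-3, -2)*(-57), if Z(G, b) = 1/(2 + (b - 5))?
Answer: 57/5 ≈ 11.400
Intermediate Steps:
Z(G, b) = 1/(-3 + b) (Z(G, b) = 1/(2 + (-5 + b)) = 1/(-3 + b))
Z(-3, -2)*(-57) = -57/(-3 - 2) = -57/(-5) = -⅕*(-57) = 57/5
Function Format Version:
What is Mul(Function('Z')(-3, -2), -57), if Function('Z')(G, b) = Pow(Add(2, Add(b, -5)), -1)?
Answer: Rational(57, 5) ≈ 11.400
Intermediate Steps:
Function('Z')(G, b) = Pow(Add(-3, b), -1) (Function('Z')(G, b) = Pow(Add(2, Add(-5, b)), -1) = Pow(Add(-3, b), -1))
Mul(Function('Z')(-3, -2), -57) = Mul(Pow(Add(-3, -2), -1), -57) = Mul(Pow(-5, -1), -57) = Mul(Rational(-1, 5), -57) = Rational(57, 5)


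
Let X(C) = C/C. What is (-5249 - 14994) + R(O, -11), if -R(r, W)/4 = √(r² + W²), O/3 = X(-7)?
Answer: -20243 - 4*√130 ≈ -20289.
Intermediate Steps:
X(C) = 1
O = 3 (O = 3*1 = 3)
R(r, W) = -4*√(W² + r²) (R(r, W) = -4*√(r² + W²) = -4*√(W² + r²))
(-5249 - 14994) + R(O, -11) = (-5249 - 14994) - 4*√((-11)² + 3²) = -20243 - 4*√(121 + 9) = -20243 - 4*√130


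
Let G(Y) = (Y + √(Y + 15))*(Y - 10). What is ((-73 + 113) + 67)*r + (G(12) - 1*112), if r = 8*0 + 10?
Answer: 982 + 6*√3 ≈ 992.39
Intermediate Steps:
G(Y) = (-10 + Y)*(Y + √(15 + Y)) (G(Y) = (Y + √(15 + Y))*(-10 + Y) = (-10 + Y)*(Y + √(15 + Y)))
r = 10 (r = 0 + 10 = 10)
((-73 + 113) + 67)*r + (G(12) - 1*112) = ((-73 + 113) + 67)*10 + ((12² - 10*12 - 10*√(15 + 12) + 12*√(15 + 12)) - 1*112) = (40 + 67)*10 + ((144 - 120 - 30*√3 + 12*√27) - 112) = 107*10 + ((144 - 120 - 30*√3 + 12*(3*√3)) - 112) = 1070 + ((144 - 120 - 30*√3 + 36*√3) - 112) = 1070 + ((24 + 6*√3) - 112) = 1070 + (-88 + 6*√3) = 982 + 6*√3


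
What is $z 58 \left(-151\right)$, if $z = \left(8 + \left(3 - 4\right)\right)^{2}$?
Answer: $-429142$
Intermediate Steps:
$z = 49$ ($z = \left(8 - 1\right)^{2} = 7^{2} = 49$)
$z 58 \left(-151\right) = 49 \cdot 58 \left(-151\right) = 2842 \left(-151\right) = -429142$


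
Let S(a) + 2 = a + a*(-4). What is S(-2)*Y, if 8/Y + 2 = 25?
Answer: 32/23 ≈ 1.3913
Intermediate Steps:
Y = 8/23 (Y = 8/(-2 + 25) = 8/23 ≈ 0.34783)
S(a) = -2 - 3*a (S(a) = -2 + (a + a*(-4)) = -2 + (a - 4*a) = -2 - 3*a)
S(-2)*Y = (-2 - 3*(-2))*(8/23) = (-2 + 6)*(8/23) = 4*(8/23) = 32/23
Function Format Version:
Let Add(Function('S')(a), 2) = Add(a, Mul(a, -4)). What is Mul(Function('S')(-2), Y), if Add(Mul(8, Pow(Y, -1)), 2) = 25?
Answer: Rational(32, 23) ≈ 1.3913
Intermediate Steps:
Y = Rational(8, 23) (Y = Mul(8, Pow(Add(-2, 25), -1)) = Mul(8, Pow(23, -1)) = Mul(8, Rational(1, 23)) = Rational(8, 23) ≈ 0.34783)
Function('S')(a) = Add(-2, Mul(-3, a)) (Function('S')(a) = Add(-2, Add(a, Mul(a, -4))) = Add(-2, Add(a, Mul(-4, a))) = Add(-2, Mul(-3, a)))
Mul(Function('S')(-2), Y) = Mul(Add(-2, Mul(-3, -2)), Rational(8, 23)) = Mul(Add(-2, 6), Rational(8, 23)) = Mul(4, Rational(8, 23)) = Rational(32, 23)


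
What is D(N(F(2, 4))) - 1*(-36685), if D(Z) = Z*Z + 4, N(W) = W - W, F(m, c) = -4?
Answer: 36689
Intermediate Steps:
N(W) = 0
D(Z) = 4 + Z**2 (D(Z) = Z**2 + 4 = 4 + Z**2)
D(N(F(2, 4))) - 1*(-36685) = (4 + 0**2) - 1*(-36685) = (4 + 0) + 36685 = 4 + 36685 = 36689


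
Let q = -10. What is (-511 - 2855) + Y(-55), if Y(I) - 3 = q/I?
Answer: -36991/11 ≈ -3362.8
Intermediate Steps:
Y(I) = 3 - 10/I
(-511 - 2855) + Y(-55) = (-511 - 2855) + (3 - 10/(-55)) = -3366 + (3 - 10*(-1/55)) = -3366 + (3 + 2/11) = -3366 + 35/11 = -36991/11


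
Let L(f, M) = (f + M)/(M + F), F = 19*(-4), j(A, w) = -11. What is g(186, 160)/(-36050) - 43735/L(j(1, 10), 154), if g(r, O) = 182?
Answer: -675705893/28325 ≈ -23855.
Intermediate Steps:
F = -76
L(f, M) = (M + f)/(-76 + M) (L(f, M) = (f + M)/(M - 76) = (M + f)/(-76 + M))
g(186, 160)/(-36050) - 43735/L(j(1, 10), 154) = 182/(-36050) - 43735*(-76 + 154)/(154 - 11) = 182*(-1/36050) - 43735/(143/78) = -13/2575 - 43735/((1/78)*143) = -13/2575 - 43735/11/6 = -13/2575 - 43735*6/11 = -13/2575 - 262410/11 = -675705893/28325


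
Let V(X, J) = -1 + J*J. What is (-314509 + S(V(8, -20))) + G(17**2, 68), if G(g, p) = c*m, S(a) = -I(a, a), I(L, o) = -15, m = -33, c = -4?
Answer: -314362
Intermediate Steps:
V(X, J) = -1 + J**2
S(a) = 15 (S(a) = -1*(-15) = 15)
G(g, p) = 132 (G(g, p) = -4*(-33) = 132)
(-314509 + S(V(8, -20))) + G(17**2, 68) = (-314509 + 15) + 132 = -314494 + 132 = -314362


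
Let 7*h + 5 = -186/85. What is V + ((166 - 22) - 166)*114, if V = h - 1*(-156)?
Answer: -1400051/595 ≈ -2353.0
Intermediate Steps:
h = -611/595 (h = -5/7 + (-186/85)/7 = -5/7 + (-186*1/85)/7 = -5/7 + (⅐)*(-186/85) = -5/7 - 186/595 = -611/595 ≈ -1.0269)
V = 92209/595 (V = -611/595 - 1*(-156) = -611/595 + 156 = 92209/595 ≈ 154.97)
V + ((166 - 22) - 166)*114 = 92209/595 + ((166 - 22) - 166)*114 = 92209/595 + (144 - 166)*114 = 92209/595 - 22*114 = 92209/595 - 2508 = -1400051/595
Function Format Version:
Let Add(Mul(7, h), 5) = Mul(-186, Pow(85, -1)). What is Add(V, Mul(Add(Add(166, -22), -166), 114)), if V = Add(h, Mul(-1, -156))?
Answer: Rational(-1400051, 595) ≈ -2353.0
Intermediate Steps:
h = Rational(-611, 595) (h = Add(Rational(-5, 7), Mul(Rational(1, 7), Mul(-186, Pow(85, -1)))) = Add(Rational(-5, 7), Mul(Rational(1, 7), Mul(-186, Rational(1, 85)))) = Add(Rational(-5, 7), Mul(Rational(1, 7), Rational(-186, 85))) = Add(Rational(-5, 7), Rational(-186, 595)) = Rational(-611, 595) ≈ -1.0269)
V = Rational(92209, 595) (V = Add(Rational(-611, 595), Mul(-1, -156)) = Add(Rational(-611, 595), 156) = Rational(92209, 595) ≈ 154.97)
Add(V, Mul(Add(Add(166, -22), -166), 114)) = Add(Rational(92209, 595), Mul(Add(Add(166, -22), -166), 114)) = Add(Rational(92209, 595), Mul(Add(144, -166), 114)) = Add(Rational(92209, 595), Mul(-22, 114)) = Add(Rational(92209, 595), -2508) = Rational(-1400051, 595)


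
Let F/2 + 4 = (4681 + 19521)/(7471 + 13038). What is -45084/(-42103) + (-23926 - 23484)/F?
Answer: 20471647960091/2434984902 ≈ 8407.3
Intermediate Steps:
F = -115668/20509 (F = -8 + 2*((4681 + 19521)/(7471 + 13038)) = -8 + 2*(24202/20509) = -8 + 48404/20509 = -115668/20509 ≈ -5.6399)
-45084/(-42103) + (-23926 - 23484)/F = -45084/(-42103) + (-23926 - 23484)/(-115668/20509) = -45084*(-1/42103) - 47410*(-20509/115668) = 45084/42103 + 486165845/57834 = 20471647960091/2434984902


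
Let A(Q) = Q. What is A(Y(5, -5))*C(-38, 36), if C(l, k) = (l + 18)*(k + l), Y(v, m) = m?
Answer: -200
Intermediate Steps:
C(l, k) = (18 + l)*(k + l)
A(Y(5, -5))*C(-38, 36) = -5*((-38)**2 + 18*36 + 18*(-38) + 36*(-38)) = -5*(1444 + 648 - 684 - 1368) = -5*40 = -200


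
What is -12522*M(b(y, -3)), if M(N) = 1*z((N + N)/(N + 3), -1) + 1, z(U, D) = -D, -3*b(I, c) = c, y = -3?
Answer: -25044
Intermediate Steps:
b(I, c) = -c/3
M(N) = 2 (M(N) = 1*(-1*(-1)) + 1 = 1*1 + 1 = 1 + 1 = 2)
-12522*M(b(y, -3)) = -12522*2 = -25044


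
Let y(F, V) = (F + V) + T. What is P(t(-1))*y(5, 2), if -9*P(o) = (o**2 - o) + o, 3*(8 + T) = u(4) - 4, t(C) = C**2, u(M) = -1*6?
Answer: 13/27 ≈ 0.48148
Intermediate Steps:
u(M) = -6
T = -34/3 (T = -8 + (-6 - 4)/3 = -8 + (1/3)*(-10) = -8 - 10/3 = -34/3 ≈ -11.333)
P(o) = -o**2/9 (P(o) = -((o**2 - o) + o)/9 = -o**2/9)
y(F, V) = -34/3 + F + V (y(F, V) = (F + V) - 34/3 = -34/3 + F + V)
P(t(-1))*y(5, 2) = (-((-1)**2)**2/9)*(-34/3 + 5 + 2) = -1/9*1**2*(-13/3) = -1/9*1*(-13/3) = -1/9*(-13/3) = 13/27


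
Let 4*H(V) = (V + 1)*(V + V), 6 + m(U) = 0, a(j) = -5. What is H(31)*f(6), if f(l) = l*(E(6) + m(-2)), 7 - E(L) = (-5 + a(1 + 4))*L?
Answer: 181536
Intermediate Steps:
E(L) = 7 + 10*L (E(L) = 7 - (-5 - 5)*L = 7 - (-10)*L = 7 + 10*L)
m(U) = -6 (m(U) = -6 + 0 = -6)
f(l) = 61*l (f(l) = l*((7 + 10*6) - 6) = l*((7 + 60) - 6) = l*(67 - 6) = l*61 = 61*l)
H(V) = V*(1 + V)/2 (H(V) = ((V + 1)*(V + V))/4 = ((1 + V)*(2*V))/4 = (2*V*(1 + V))/4 = V*(1 + V)/2)
H(31)*f(6) = ((½)*31*(1 + 31))*(61*6) = ((½)*31*32)*366 = 496*366 = 181536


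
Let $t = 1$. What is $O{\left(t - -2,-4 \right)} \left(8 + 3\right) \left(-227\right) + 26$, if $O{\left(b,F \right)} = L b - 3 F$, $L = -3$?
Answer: $-7465$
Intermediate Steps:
$O{\left(b,F \right)} = - 3 F - 3 b$ ($O{\left(b,F \right)} = - 3 b - 3 F = - 3 F - 3 b$)
$O{\left(t - -2,-4 \right)} \left(8 + 3\right) \left(-227\right) + 26 = \left(\left(-3\right) \left(-4\right) - 3 \left(1 - -2\right)\right) \left(8 + 3\right) \left(-227\right) + 26 = \left(12 - 3 \left(1 + 2\right)\right) 11 \left(-227\right) + 26 = \left(12 - 9\right) 11 \left(-227\right) + 26 = 3 \cdot 11 \left(-227\right) + 26 = 33 \left(-227\right) + 26 = -7491 + 26 = -7465$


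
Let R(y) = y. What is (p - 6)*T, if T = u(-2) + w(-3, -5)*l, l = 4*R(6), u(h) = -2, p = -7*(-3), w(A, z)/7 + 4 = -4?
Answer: -20190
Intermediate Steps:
w(A, z) = -56 (w(A, z) = -28 + 7*(-4) = -28 - 28 = -56)
p = 21
l = 24 (l = 4*6 = 24)
T = -1346 (T = -2 - 56*24 = -2 - 1344 = -1346)
(p - 6)*T = (21 - 6)*(-1346) = 15*(-1346) = -20190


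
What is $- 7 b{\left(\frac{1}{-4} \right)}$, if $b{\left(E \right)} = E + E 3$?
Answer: $7$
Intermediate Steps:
$b{\left(E \right)} = 4 E$ ($b{\left(E \right)} = E + 3 E = 4 E$)
$- 7 b{\left(\frac{1}{-4} \right)} = - 7 \frac{4}{-4} = - 7 \cdot 4 \left(- \frac{1}{4}\right) = \left(-7\right) \left(-1\right) = 7$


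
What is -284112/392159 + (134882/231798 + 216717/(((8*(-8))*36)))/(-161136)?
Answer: -150803493052807471/208320452272041984 ≈ -0.72390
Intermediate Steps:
-284112/392159 + (134882/231798 + 216717/(((8*(-8))*36)))/(-161136) = -284112*1/392159 + (134882*(1/231798) + 216717/((-64*36)))*(-1/161136) = -284112/392159 + (67441/115899 + 216717/(-2304))*(-1/161136) = -284112/392159 + (67441/115899 + 216717*(-1/2304))*(-1/161136) = -284112/392159 + (67441/115899 - 72239/768)*(-1/161136) = -284112/392159 - 924514797/9890048*(-1/161136) = -284112/392159 + 308171599/531214258176 = -150803493052807471/208320452272041984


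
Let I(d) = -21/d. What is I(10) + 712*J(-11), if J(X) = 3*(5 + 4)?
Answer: 192219/10 ≈ 19222.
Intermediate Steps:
J(X) = 27 (J(X) = 3*9 = 27)
I(10) + 712*J(-11) = -21/10 + 712*27 = -21*⅒ + 19224 = -21/10 + 19224 = 192219/10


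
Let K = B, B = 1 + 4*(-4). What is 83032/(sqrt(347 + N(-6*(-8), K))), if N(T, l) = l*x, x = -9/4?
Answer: 166064*sqrt(1523)/1523 ≈ 4255.3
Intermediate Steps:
x = -9/4 (x = -9*1/4 = -9/4 ≈ -2.2500)
B = -15 (B = 1 - 16 = -15)
K = -15
N(T, l) = -9*l/4 (N(T, l) = l*(-9/4) = -9*l/4)
83032/(sqrt(347 + N(-6*(-8), K))) = 83032/(sqrt(347 - 9/4*(-15))) = 83032/(sqrt(347 + 135/4)) = 83032/(sqrt(1523/4)) = 83032/((sqrt(1523)/2)) = 83032*(2*sqrt(1523)/1523) = 166064*sqrt(1523)/1523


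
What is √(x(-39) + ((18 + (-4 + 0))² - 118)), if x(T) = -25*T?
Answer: 9*√13 ≈ 32.450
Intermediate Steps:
√(x(-39) + ((18 + (-4 + 0))² - 118)) = √(-25*(-39) + ((18 + (-4 + 0))² - 118)) = √(975 + ((18 - 4)² - 118)) = √(975 + (14² - 118)) = √(975 + (196 - 118)) = √(975 + 78) = √1053 = 9*√13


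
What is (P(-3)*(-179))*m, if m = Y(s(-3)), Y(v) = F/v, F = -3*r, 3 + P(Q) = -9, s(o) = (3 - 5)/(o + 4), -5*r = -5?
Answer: 3222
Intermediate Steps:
r = 1 (r = -1/5*(-5) = 1)
s(o) = -2/(4 + o)
P(Q) = -12 (P(Q) = -3 - 9 = -12)
F = -3 (F = -3*1 = -3)
Y(v) = -3/v
m = 3/2 (m = -3/((-2/(4 - 3))) = -3/((-2/1)) = -3/((-2*1)) = -3/(-2) = -3*(-1/2) = 3/2 ≈ 1.5000)
(P(-3)*(-179))*m = -12*(-179)*(3/2) = 2148*(3/2) = 3222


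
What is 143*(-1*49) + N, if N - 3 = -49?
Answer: -7053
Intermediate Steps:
N = -46 (N = 3 - 49 = -46)
143*(-1*49) + N = 143*(-1*49) - 46 = 143*(-49) - 46 = -7007 - 46 = -7053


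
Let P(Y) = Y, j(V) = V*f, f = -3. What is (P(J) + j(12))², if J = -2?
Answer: 1444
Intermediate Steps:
j(V) = -3*V (j(V) = V*(-3) = -3*V)
(P(J) + j(12))² = (-2 - 3*12)² = (-2 - 36)² = (-38)² = 1444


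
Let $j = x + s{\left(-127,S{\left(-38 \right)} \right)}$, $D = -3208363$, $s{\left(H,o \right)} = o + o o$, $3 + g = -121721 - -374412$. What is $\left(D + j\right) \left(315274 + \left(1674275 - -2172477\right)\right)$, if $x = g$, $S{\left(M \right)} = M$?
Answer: $-12295744388994$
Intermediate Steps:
$g = 252688$ ($g = -3 - -252691 = -3 + \left(-121721 + 374412\right) = -3 + 252691 = 252688$)
$s{\left(H,o \right)} = o + o^{2}$
$x = 252688$
$j = 254094$ ($j = 252688 - 38 \left(1 - 38\right) = 252688 - -1406 = 252688 + 1406 = 254094$)
$\left(D + j\right) \left(315274 + \left(1674275 - -2172477\right)\right) = \left(-3208363 + 254094\right) \left(315274 + \left(1674275 - -2172477\right)\right) = - 2954269 \left(315274 + \left(1674275 + 2172477\right)\right) = - 2954269 \left(315274 + 3846752\right) = \left(-2954269\right) 4162026 = -12295744388994$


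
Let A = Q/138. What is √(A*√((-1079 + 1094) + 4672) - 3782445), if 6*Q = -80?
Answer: √(-18008220645 - 460*√4687)/69 ≈ 1944.9*I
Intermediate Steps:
Q = -40/3 (Q = (⅙)*(-80) = -40/3 ≈ -13.333)
A = -20/207 (A = -40/3/138 = -40/3*1/138 = -20/207 ≈ -0.096618)
√(A*√((-1079 + 1094) + 4672) - 3782445) = √(-20*√((-1079 + 1094) + 4672)/207 - 3782445) = √(-20*√(15 + 4672)/207 - 3782445) = √(-20*√4687/207 - 3782445) = √(-3782445 - 20*√4687/207)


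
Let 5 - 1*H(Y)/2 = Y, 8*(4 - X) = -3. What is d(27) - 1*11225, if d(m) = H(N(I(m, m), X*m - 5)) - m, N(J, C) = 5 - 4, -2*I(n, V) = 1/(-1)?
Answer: -11244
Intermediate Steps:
X = 35/8 (X = 4 - ⅛*(-3) = 4 + 3/8 = 35/8 ≈ 4.3750)
I(n, V) = ½ (I(n, V) = -½/(-1) = -½*(-1) = ½)
N(J, C) = 1
H(Y) = 10 - 2*Y
d(m) = 8 - m (d(m) = (10 - 2*1) - m = (10 - 2) - m = 8 - m)
d(27) - 1*11225 = (8 - 1*27) - 1*11225 = (8 - 27) - 11225 = -19 - 11225 = -11244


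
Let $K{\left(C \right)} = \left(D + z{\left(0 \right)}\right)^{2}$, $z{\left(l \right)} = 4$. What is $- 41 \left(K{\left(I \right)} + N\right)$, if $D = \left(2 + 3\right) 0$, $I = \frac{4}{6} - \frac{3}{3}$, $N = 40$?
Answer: $-2296$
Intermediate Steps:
$I = - \frac{1}{3}$ ($I = 4 \cdot \frac{1}{6} - 1 = \frac{2}{3} - 1 = - \frac{1}{3} \approx -0.33333$)
$D = 0$ ($D = 5 \cdot 0 = 0$)
$K{\left(C \right)} = 16$ ($K{\left(C \right)} = \left(0 + 4\right)^{2} = 4^{2} = 16$)
$- 41 \left(K{\left(I \right)} + N\right) = - 41 \left(16 + 40\right) = \left(-41\right) 56 = -2296$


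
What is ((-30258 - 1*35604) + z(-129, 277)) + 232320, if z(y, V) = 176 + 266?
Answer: 166900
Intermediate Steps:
z(y, V) = 442
((-30258 - 1*35604) + z(-129, 277)) + 232320 = ((-30258 - 1*35604) + 442) + 232320 = ((-30258 - 35604) + 442) + 232320 = (-65862 + 442) + 232320 = -65420 + 232320 = 166900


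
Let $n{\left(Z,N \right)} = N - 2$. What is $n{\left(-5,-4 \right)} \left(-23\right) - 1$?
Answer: $137$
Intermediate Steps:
$n{\left(Z,N \right)} = -2 + N$
$n{\left(-5,-4 \right)} \left(-23\right) - 1 = \left(-2 - 4\right) \left(-23\right) - 1 = \left(-6\right) \left(-23\right) - 1 = 138 - 1 = 137$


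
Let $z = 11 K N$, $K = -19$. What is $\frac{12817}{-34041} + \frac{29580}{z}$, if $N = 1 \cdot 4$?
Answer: $- \frac{36344564}{1016367} \approx -35.759$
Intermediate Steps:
$N = 4$
$z = -836$ ($z = 11 \left(-19\right) 4 = \left(-209\right) 4 = -836$)
$\frac{12817}{-34041} + \frac{29580}{z} = \frac{12817}{-34041} + \frac{29580}{-836} = 12817 \left(- \frac{1}{34041}\right) + 29580 \left(- \frac{1}{836}\right) = - \frac{1831}{4863} - \frac{7395}{209} = - \frac{36344564}{1016367}$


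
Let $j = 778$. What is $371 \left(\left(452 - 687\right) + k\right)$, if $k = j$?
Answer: $201453$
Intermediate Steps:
$k = 778$
$371 \left(\left(452 - 687\right) + k\right) = 371 \left(\left(452 - 687\right) + 778\right) = 371 \left(-235 + 778\right) = 371 \cdot 543 = 201453$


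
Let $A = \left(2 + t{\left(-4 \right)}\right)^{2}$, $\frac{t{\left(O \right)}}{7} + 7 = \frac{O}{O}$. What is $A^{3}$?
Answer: $4096000000$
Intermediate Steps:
$t{\left(O \right)} = -42$ ($t{\left(O \right)} = -49 + 7 \frac{O}{O} = -49 + 7 \cdot 1 = -49 + 7 = -42$)
$A = 1600$ ($A = \left(2 - 42\right)^{2} = \left(-40\right)^{2} = 1600$)
$A^{3} = 1600^{3} = 4096000000$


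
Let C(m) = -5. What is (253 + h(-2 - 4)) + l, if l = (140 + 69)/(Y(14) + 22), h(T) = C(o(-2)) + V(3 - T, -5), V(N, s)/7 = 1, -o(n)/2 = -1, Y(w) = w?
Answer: 9389/36 ≈ 260.81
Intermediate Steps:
o(n) = 2 (o(n) = -2*(-1) = 2)
V(N, s) = 7 (V(N, s) = 7*1 = 7)
h(T) = 2 (h(T) = -5 + 7 = 2)
l = 209/36 (l = (140 + 69)/(14 + 22) = 209/36 ≈ 5.8056)
(253 + h(-2 - 4)) + l = (253 + 2) + 209/36 = 255 + 209/36 = 9389/36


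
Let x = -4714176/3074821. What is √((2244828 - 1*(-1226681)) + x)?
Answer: 11*√271251663582029813/3074821 ≈ 1863.2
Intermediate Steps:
x = -4714176/3074821 (x = -4714176*1/3074821 = -4714176/3074821 ≈ -1.5332)
√((2244828 - 1*(-1226681)) + x) = √((2244828 - 1*(-1226681)) - 4714176/3074821) = √((2244828 + 1226681) - 4714176/3074821) = √(3471509 - 4714176/3074821) = √(10674264060713/3074821) = 11*√271251663582029813/3074821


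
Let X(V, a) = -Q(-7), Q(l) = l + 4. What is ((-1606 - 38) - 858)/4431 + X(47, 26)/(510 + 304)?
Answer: -674445/1202278 ≈ -0.56097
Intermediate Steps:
Q(l) = 4 + l
X(V, a) = 3 (X(V, a) = -(4 - 7) = -1*(-3) = 3)
((-1606 - 38) - 858)/4431 + X(47, 26)/(510 + 304) = ((-1606 - 38) - 858)/4431 + 3/(510 + 304) = (-1644 - 858)*(1/4431) + 3/814 = -2502*1/4431 + 3*(1/814) = -834/1477 + 3/814 = -674445/1202278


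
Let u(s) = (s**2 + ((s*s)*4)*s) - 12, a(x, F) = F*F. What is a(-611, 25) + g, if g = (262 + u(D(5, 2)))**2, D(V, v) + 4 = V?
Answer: 65650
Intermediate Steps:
D(V, v) = -4 + V
a(x, F) = F**2
u(s) = -12 + s**2 + 4*s**3 (u(s) = (s**2 + (s**2*4)*s) - 12 = (s**2 + (4*s**2)*s) - 12 = (s**2 + 4*s**3) - 12 = -12 + s**2 + 4*s**3)
g = 65025 (g = (262 + (-12 + (-4 + 5)**2 + 4*(-4 + 5)**3))**2 = (262 + (-12 + 1**2 + 4*1**3))**2 = (262 + (-12 + 1 + 4*1))**2 = (262 + (-12 + 1 + 4))**2 = (262 - 7)**2 = 255**2 = 65025)
a(-611, 25) + g = 25**2 + 65025 = 625 + 65025 = 65650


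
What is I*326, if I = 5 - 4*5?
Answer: -4890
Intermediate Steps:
I = -15 (I = 5 - 20 = -15)
I*326 = -15*326 = -4890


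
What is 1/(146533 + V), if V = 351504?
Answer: 1/498037 ≈ 2.0079e-6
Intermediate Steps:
1/(146533 + V) = 1/(146533 + 351504) = 1/498037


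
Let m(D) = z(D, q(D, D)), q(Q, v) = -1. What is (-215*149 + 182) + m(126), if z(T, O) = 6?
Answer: -31847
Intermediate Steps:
m(D) = 6
(-215*149 + 182) + m(126) = (-215*149 + 182) + 6 = (-32035 + 182) + 6 = -31853 + 6 = -31847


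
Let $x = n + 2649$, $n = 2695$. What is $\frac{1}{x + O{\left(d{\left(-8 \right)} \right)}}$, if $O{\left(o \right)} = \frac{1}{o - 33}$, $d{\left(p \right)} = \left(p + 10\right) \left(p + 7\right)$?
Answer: $\frac{35}{187039} \approx 0.00018713$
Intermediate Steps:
$d{\left(p \right)} = \left(7 + p\right) \left(10 + p\right)$ ($d{\left(p \right)} = \left(10 + p\right) \left(7 + p\right) = \left(7 + p\right) \left(10 + p\right)$)
$O{\left(o \right)} = \frac{1}{-33 + o}$
$x = 5344$ ($x = 2695 + 2649 = 5344$)
$\frac{1}{x + O{\left(d{\left(-8 \right)} \right)}} = \frac{1}{5344 + \frac{1}{-33 + \left(70 + \left(-8\right)^{2} + 17 \left(-8\right)\right)}} = \frac{1}{5344 + \frac{1}{-33 + \left(70 + 64 - 136\right)}} = \frac{1}{5344 + \frac{1}{-33 - 2}} = \frac{1}{5344 + \frac{1}{-35}} = \frac{1}{5344 - \frac{1}{35}} = \frac{1}{\frac{187039}{35}} = \frac{35}{187039}$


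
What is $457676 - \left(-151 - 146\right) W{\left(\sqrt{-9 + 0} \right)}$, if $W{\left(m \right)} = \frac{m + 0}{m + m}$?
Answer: $\frac{915649}{2} \approx 4.5782 \cdot 10^{5}$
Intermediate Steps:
$W{\left(m \right)} = \frac{1}{2}$ ($W{\left(m \right)} = \frac{m}{2 m} = m \frac{1}{2 m} = \frac{1}{2}$)
$457676 - \left(-151 - 146\right) W{\left(\sqrt{-9 + 0} \right)} = 457676 - \left(-151 - 146\right) \frac{1}{2} = 457676 - \left(-297\right) \frac{1}{2} = 457676 - - \frac{297}{2} = 457676 + \frac{297}{2} = \frac{915649}{2}$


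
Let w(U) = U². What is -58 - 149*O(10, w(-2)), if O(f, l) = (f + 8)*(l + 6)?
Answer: -26878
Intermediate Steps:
O(f, l) = (6 + l)*(8 + f) (O(f, l) = (8 + f)*(6 + l) = (6 + l)*(8 + f))
-58 - 149*O(10, w(-2)) = -58 - 149*(48 + 6*10 + 8*(-2)² + 10*(-2)²) = -58 - 149*(48 + 60 + 8*4 + 10*4) = -58 - 149*(48 + 60 + 32 + 40) = -58 - 149*180 = -58 - 26820 = -26878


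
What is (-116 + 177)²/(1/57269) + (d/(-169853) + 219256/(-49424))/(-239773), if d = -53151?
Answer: 53616773122895271652511/251606237293682 ≈ 2.1310e+8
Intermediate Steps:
(-116 + 177)²/(1/57269) + (d/(-169853) + 219256/(-49424))/(-239773) = (-116 + 177)²/(1/57269) + (-53151/(-169853) + 219256/(-49424))/(-239773) = 61²/(1/57269) + (-53151*(-1/169853) + 219256*(-1/49424))*(-1/239773) = 3721*57269 + (53151/169853 - 27407/6178)*(-1/239773) = 213097949 - 4326794293/1049351834*(-1/239773) = 213097949 + 4326794293/251606237293682 = 53616773122895271652511/251606237293682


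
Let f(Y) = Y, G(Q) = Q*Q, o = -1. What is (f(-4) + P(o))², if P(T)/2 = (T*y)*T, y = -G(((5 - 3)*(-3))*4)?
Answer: 1336336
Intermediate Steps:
G(Q) = Q²
y = -576 (y = -(((5 - 3)*(-3))*4)² = -((2*(-3))*4)² = -(-6*4)² = -1*(-24)² = -1*576 = -576)
P(T) = -1152*T² (P(T) = 2*((T*(-576))*T) = 2*((-576*T)*T) = 2*(-576*T²) = -1152*T²)
(f(-4) + P(o))² = (-4 - 1152*(-1)²)² = (-4 - 1152*1)² = (-4 - 1152)² = (-1156)² = 1336336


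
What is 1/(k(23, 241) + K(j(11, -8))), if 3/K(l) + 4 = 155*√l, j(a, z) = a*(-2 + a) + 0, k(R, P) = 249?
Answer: 197412101/49155614142 - 155*√11/16385204714 ≈ 0.0040160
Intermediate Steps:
j(a, z) = a*(-2 + a)
K(l) = 3/(-4 + 155*√l)
1/(k(23, 241) + K(j(11, -8))) = 1/(249 + 3/(-4 + 155*√(11*(-2 + 11)))) = 1/(249 + 3/(-4 + 155*√(11*9))) = 1/(249 + 3/(-4 + 155*√99)) = 1/(249 + 3/(-4 + 155*(3*√11))) = 1/(249 + 3/(-4 + 465*√11))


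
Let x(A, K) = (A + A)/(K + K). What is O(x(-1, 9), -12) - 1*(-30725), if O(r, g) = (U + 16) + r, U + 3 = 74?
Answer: 277307/9 ≈ 30812.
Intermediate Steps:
U = 71 (U = -3 + 74 = 71)
x(A, K) = A/K (x(A, K) = (2*A)/((2*K)) = (2*A)*(1/(2*K)) = A/K)
O(r, g) = 87 + r (O(r, g) = (71 + 16) + r = 87 + r)
O(x(-1, 9), -12) - 1*(-30725) = (87 - 1/9) - 1*(-30725) = (87 - 1*⅑) + 30725 = (87 - ⅑) + 30725 = 782/9 + 30725 = 277307/9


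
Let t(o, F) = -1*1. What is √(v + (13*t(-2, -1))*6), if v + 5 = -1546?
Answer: 3*I*√181 ≈ 40.361*I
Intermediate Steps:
t(o, F) = -1
v = -1551 (v = -5 - 1546 = -1551)
√(v + (13*t(-2, -1))*6) = √(-1551 + (13*(-1))*6) = √(-1551 - 13*6) = √(-1551 - 78) = √(-1629) = 3*I*√181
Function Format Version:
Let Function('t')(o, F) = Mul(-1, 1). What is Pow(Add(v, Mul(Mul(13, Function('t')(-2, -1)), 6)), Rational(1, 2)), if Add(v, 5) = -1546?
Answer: Mul(3, I, Pow(181, Rational(1, 2))) ≈ Mul(40.361, I)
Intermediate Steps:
Function('t')(o, F) = -1
v = -1551 (v = Add(-5, -1546) = -1551)
Pow(Add(v, Mul(Mul(13, Function('t')(-2, -1)), 6)), Rational(1, 2)) = Pow(Add(-1551, Mul(Mul(13, -1), 6)), Rational(1, 2)) = Pow(Add(-1551, Mul(-13, 6)), Rational(1, 2)) = Pow(Add(-1551, -78), Rational(1, 2)) = Pow(-1629, Rational(1, 2)) = Mul(3, I, Pow(181, Rational(1, 2)))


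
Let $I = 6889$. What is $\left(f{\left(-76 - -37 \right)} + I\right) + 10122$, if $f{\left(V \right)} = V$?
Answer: $16972$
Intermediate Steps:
$\left(f{\left(-76 - -37 \right)} + I\right) + 10122 = \left(\left(-76 - -37\right) + 6889\right) + 10122 = \left(\left(-76 + 37\right) + 6889\right) + 10122 = \left(-39 + 6889\right) + 10122 = 6850 + 10122 = 16972$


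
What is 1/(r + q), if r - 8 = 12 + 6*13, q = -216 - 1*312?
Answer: -1/430 ≈ -0.0023256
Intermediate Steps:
q = -528 (q = -216 - 312 = -528)
r = 98 (r = 8 + (12 + 6*13) = 8 + (12 + 78) = 8 + 90 = 98)
1/(r + q) = 1/(98 - 528) = 1/(-430) = -1/430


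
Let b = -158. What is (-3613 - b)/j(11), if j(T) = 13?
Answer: -3455/13 ≈ -265.77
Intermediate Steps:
(-3613 - b)/j(11) = (-3613 - 1*(-158))/13 = (-3613 + 158)*(1/13) = -3455*1/13 = -3455/13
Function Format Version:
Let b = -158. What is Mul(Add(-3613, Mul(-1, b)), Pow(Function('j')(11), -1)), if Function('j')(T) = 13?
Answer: Rational(-3455, 13) ≈ -265.77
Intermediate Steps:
Mul(Add(-3613, Mul(-1, b)), Pow(Function('j')(11), -1)) = Mul(Add(-3613, Mul(-1, -158)), Pow(13, -1)) = Mul(Add(-3613, 158), Rational(1, 13)) = Mul(-3455, Rational(1, 13)) = Rational(-3455, 13)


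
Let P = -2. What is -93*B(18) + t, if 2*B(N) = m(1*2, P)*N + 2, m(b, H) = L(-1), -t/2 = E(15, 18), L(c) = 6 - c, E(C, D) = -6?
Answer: -5940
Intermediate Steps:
t = 12 (t = -2*(-6) = 12)
m(b, H) = 7 (m(b, H) = 6 - 1*(-1) = 6 + 1 = 7)
B(N) = 1 + 7*N/2 (B(N) = (7*N + 2)/2 = (2 + 7*N)/2 = 1 + 7*N/2)
-93*B(18) + t = -93*(1 + (7/2)*18) + 12 = -93*(1 + 63) + 12 = -93*64 + 12 = -5952 + 12 = -5940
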